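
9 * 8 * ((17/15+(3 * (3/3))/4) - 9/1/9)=318/5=63.60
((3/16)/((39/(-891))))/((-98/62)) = 27621/10192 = 2.71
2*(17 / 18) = 17 / 9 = 1.89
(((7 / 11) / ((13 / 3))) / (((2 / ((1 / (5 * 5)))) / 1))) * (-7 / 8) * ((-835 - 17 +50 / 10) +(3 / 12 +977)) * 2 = -76587 / 114400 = -0.67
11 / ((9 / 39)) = 143 / 3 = 47.67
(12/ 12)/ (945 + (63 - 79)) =1/ 929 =0.00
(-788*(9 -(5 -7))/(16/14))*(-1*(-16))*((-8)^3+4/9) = 558704608/9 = 62078289.78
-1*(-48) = 48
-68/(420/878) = -142.15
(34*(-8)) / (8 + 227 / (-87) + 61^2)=-5916 / 81049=-0.07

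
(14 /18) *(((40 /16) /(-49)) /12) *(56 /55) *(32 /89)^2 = -1024 /2352537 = -0.00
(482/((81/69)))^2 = 122899396/729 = 168586.28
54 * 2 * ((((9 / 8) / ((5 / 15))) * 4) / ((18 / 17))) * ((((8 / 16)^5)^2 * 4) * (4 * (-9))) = -12393 / 64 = -193.64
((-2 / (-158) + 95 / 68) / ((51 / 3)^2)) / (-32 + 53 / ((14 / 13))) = 53011 / 187077214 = 0.00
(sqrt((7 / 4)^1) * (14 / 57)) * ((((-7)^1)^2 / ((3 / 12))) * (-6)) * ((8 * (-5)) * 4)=439040 * sqrt(7) / 19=61136.35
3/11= 0.27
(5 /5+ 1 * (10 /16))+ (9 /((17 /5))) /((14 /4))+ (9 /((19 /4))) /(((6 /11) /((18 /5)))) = 1346341 /90440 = 14.89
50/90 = 5/9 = 0.56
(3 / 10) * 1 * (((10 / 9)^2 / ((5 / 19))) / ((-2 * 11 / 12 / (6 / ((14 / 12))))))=-304 / 77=-3.95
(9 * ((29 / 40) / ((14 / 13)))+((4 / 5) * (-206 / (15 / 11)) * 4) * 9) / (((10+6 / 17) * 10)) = -206805867 / 4928000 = -41.97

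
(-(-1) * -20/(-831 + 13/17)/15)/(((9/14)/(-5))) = -2380/190539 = -0.01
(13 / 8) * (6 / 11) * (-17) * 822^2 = -111994623 / 11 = -10181329.36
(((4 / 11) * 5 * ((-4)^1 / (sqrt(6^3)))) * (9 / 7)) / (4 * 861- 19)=-4 * sqrt(6) / 52745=-0.00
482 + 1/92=44345/92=482.01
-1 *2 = -2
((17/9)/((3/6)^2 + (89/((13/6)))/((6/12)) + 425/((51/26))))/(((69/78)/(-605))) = -2781064/643839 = -4.32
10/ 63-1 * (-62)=3916/ 63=62.16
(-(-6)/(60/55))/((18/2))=0.61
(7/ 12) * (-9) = -21/ 4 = -5.25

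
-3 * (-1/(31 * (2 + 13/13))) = 1/31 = 0.03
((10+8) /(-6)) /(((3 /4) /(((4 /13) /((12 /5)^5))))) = -3125 /202176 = -0.02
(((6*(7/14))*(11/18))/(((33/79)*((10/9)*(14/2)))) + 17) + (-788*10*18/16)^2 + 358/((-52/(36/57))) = 2717581277513/34580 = 78588238.22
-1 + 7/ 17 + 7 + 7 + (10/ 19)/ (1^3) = 4502/ 323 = 13.94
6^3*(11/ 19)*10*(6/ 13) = 142560/ 247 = 577.17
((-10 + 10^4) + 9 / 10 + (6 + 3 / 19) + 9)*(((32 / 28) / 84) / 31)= 12933 / 2945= 4.39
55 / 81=0.68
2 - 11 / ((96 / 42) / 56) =-535 / 2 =-267.50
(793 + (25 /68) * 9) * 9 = 487341 /68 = 7166.78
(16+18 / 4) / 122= 41 / 244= 0.17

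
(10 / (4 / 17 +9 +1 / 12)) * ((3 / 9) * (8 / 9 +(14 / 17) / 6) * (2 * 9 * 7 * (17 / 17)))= 87920 / 1901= 46.25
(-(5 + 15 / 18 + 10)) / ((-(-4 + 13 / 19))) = -1805 / 378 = -4.78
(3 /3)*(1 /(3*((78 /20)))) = 10 /117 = 0.09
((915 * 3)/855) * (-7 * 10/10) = -427/19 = -22.47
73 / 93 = 0.78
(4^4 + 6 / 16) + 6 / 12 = 2055 / 8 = 256.88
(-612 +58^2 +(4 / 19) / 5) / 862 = 130722 / 40945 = 3.19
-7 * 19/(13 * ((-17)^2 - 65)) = -19/416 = -0.05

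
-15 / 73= -0.21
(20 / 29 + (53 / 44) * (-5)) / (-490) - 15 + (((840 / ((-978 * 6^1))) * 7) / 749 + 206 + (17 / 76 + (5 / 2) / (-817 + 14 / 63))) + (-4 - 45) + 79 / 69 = 1004499480227349037 / 7006094515975016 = 143.38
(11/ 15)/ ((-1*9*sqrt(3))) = -0.05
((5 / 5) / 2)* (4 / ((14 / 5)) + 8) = 33 / 7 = 4.71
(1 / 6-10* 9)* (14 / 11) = -114.33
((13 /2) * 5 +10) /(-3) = -85 /6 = -14.17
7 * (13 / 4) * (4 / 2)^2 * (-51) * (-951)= 4413591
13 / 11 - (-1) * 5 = 68 / 11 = 6.18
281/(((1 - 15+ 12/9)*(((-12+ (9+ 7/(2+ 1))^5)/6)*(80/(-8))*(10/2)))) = 0.00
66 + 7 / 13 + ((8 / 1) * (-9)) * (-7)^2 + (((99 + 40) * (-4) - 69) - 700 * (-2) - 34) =-35366 / 13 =-2720.46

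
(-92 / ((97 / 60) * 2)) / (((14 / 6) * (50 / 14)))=-1656 / 485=-3.41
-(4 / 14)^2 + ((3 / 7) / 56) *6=-1 / 28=-0.04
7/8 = 0.88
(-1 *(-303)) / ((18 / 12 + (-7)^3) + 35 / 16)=-4848 / 5429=-0.89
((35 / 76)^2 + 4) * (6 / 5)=5.05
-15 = -15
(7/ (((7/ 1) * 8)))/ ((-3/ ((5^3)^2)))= -651.04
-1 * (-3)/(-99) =-1/33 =-0.03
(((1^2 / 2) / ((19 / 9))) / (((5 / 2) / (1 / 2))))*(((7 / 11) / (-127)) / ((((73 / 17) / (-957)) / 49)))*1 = 2.59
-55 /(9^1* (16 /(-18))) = 55 /8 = 6.88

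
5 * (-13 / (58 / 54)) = -1755 / 29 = -60.52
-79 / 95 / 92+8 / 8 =8661 / 8740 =0.99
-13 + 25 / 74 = -937 / 74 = -12.66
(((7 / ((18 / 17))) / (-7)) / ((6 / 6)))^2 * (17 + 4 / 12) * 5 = 18785 / 243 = 77.30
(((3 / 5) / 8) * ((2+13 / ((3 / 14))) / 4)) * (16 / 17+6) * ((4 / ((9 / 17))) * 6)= 5546 / 15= 369.73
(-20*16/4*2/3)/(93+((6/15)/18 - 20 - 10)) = -600/709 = -0.85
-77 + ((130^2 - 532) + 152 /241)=3926283 /241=16291.63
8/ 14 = 4/ 7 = 0.57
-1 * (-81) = 81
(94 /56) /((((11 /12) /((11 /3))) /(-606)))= -28482 /7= -4068.86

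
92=92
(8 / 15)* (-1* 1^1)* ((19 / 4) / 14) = -19 / 105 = -0.18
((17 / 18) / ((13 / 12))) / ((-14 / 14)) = -34 / 39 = -0.87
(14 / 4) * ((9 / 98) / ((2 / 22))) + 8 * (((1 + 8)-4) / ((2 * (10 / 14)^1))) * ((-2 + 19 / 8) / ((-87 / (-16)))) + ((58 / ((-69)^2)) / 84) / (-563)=5.47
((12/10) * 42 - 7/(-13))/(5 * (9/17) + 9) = 5117/1170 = 4.37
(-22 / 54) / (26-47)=11 / 567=0.02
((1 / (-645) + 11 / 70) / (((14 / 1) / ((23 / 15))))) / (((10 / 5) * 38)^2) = 0.00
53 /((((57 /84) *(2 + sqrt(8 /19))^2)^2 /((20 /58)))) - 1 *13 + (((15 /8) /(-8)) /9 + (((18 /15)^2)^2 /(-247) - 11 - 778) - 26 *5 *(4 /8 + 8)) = -136452039658531063 /71791310760000 - 2181480 *sqrt(38) /2422109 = -1906.23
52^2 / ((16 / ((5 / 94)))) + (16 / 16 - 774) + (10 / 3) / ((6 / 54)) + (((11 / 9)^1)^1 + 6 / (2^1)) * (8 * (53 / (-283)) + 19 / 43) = -2534179499 / 3431658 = -738.47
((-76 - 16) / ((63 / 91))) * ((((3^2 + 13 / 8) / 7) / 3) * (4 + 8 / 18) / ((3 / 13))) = -6607900 / 5103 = -1294.90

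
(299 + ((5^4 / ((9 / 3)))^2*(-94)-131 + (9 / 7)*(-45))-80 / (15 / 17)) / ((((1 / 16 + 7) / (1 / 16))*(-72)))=257030023 / 512568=501.46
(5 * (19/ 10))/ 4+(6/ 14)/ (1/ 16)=517/ 56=9.23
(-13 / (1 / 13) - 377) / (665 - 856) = 546 / 191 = 2.86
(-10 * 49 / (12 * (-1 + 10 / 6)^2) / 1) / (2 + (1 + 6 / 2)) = -245 / 16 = -15.31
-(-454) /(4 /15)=3405 /2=1702.50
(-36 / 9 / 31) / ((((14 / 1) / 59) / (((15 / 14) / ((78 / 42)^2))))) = -885 / 5239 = -0.17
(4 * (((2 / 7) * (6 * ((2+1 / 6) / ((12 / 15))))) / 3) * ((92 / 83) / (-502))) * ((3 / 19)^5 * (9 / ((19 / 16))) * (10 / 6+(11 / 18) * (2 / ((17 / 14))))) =-3169782720 / 116632713825887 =-0.00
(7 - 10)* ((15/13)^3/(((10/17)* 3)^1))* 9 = -103275/4394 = -23.50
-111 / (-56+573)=-111 / 517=-0.21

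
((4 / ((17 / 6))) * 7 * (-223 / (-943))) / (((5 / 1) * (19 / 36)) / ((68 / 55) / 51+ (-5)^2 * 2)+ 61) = 530104896 / 13848844249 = 0.04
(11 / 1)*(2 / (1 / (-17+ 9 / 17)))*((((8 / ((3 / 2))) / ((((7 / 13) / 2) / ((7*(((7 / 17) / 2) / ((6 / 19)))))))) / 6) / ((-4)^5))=665665 / 124848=5.33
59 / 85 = 0.69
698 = 698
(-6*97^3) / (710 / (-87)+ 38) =-238207653 / 1298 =-183518.99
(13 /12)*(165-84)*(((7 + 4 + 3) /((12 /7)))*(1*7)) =40131 /8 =5016.38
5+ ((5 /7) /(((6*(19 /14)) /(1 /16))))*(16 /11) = 5.01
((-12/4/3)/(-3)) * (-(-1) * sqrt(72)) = 2 * sqrt(2) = 2.83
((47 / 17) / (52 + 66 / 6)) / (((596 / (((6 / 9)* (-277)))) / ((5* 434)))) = -2017945 / 68391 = -29.51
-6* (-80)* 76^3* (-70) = -14749593600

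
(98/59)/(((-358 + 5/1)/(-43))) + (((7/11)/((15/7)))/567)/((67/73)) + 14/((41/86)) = 22609315795787/764635292685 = 29.57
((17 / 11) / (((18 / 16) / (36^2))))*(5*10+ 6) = 1096704 / 11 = 99700.36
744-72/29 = 741.52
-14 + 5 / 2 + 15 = 3.50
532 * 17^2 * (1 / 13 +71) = 142063152 / 13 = 10927934.77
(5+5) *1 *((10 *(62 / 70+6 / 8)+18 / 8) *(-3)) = -7815 / 14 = -558.21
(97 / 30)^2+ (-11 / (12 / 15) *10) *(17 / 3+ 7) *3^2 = -14098091 / 900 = -15664.55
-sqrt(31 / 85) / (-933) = sqrt(2635) / 79305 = 0.00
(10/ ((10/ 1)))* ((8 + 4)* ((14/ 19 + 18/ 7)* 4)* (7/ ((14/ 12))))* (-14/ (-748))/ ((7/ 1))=5760/ 2261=2.55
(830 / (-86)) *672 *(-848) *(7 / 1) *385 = 637341196800 / 43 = 14821888297.67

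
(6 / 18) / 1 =1 / 3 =0.33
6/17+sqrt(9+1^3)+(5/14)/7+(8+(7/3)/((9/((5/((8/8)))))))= sqrt(10)+436337/44982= 12.86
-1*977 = -977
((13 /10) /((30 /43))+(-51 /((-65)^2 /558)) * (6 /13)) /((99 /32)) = -596984 /1482975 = -0.40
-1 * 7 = -7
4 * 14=56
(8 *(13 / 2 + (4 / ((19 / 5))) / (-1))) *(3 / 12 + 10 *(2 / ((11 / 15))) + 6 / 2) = 278001 / 209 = 1330.15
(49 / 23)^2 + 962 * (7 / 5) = 3574291 / 2645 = 1351.34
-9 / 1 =-9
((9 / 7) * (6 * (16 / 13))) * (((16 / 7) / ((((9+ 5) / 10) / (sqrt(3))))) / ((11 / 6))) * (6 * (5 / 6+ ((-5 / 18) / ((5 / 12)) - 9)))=-776.18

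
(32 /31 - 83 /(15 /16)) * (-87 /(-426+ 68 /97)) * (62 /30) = -57227672 /1547025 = -36.99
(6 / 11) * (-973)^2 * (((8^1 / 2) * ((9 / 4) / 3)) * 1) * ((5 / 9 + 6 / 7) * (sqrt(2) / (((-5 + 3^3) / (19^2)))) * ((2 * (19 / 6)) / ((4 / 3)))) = 82561666397 * sqrt(2) / 484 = 241239314.77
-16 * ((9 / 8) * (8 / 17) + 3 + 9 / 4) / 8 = -393 / 34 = -11.56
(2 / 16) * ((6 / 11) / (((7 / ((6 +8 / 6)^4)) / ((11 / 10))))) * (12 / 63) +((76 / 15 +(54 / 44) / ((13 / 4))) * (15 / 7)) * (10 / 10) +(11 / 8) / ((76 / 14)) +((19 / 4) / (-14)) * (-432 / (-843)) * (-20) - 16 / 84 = 5117146105751 / 242419217040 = 21.11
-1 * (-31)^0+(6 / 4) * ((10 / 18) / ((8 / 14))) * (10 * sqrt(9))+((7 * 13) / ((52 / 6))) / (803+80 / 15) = 414801 / 9700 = 42.76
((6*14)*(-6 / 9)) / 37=-56 / 37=-1.51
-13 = -13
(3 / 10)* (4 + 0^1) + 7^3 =1721 / 5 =344.20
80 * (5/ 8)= 50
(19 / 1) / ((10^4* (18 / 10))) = 19 / 18000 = 0.00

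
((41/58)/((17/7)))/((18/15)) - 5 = -28145/5916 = -4.76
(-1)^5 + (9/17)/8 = -0.93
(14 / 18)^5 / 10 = 16807 / 590490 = 0.03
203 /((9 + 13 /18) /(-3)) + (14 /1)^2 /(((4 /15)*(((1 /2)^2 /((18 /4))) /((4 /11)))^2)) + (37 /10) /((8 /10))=760644037 /24200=31431.57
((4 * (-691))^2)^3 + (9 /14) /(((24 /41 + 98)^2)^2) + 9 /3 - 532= 1666255149551017955357262057376362057 /3736915455275744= 445890513042946625007.00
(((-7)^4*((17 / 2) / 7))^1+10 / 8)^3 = 1588099077963 / 64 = 24814048093.17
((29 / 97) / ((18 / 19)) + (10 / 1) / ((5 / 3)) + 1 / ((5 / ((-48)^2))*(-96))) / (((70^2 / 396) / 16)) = 1164328 / 594125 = 1.96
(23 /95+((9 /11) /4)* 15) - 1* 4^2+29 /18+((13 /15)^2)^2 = -444997129 /42322500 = -10.51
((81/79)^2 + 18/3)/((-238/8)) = -176028/742679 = -0.24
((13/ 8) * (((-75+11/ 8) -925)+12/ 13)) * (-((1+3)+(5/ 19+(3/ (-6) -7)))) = -12762603/ 2432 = -5247.78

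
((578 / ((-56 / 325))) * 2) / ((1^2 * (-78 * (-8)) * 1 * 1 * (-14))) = 7225 / 9408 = 0.77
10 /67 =0.15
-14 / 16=-7 / 8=-0.88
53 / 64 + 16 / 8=181 / 64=2.83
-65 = -65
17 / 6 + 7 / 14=10 / 3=3.33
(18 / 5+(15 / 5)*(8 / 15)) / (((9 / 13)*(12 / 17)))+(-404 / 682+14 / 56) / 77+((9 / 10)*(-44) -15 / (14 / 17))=-668926361 / 14178780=-47.18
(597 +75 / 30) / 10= 1199 / 20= 59.95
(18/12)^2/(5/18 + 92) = 81/3322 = 0.02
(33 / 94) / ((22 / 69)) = 207 / 188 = 1.10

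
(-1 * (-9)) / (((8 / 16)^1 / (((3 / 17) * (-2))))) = -108 / 17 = -6.35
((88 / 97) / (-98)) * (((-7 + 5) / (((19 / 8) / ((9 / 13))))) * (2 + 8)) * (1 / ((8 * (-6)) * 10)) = -132 / 1173991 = -0.00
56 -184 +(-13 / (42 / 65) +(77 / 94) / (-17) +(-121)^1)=-4516357 / 16779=-269.17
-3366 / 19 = -177.16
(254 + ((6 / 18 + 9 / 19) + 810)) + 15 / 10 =121559 / 114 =1066.31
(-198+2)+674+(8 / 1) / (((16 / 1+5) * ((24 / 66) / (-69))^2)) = 198719 / 14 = 14194.21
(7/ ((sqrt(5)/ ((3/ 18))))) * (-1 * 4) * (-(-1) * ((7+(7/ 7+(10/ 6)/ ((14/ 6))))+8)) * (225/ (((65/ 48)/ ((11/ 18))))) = -1584 * sqrt(5) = -3541.93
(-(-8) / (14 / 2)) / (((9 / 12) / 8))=256 / 21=12.19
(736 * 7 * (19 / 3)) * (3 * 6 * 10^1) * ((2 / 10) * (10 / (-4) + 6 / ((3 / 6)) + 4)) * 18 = 285441408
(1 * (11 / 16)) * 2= 11 / 8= 1.38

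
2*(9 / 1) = 18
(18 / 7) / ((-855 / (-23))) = 46 / 665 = 0.07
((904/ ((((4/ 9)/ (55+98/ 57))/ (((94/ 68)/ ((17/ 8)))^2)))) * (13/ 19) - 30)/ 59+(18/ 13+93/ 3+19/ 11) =599.76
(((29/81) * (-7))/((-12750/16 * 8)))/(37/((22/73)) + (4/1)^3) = 638/303112125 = 0.00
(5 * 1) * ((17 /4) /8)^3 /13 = 24565 /425984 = 0.06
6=6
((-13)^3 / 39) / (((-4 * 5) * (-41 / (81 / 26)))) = -351 / 1640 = -0.21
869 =869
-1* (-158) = 158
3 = 3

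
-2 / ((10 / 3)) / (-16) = 3 / 80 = 0.04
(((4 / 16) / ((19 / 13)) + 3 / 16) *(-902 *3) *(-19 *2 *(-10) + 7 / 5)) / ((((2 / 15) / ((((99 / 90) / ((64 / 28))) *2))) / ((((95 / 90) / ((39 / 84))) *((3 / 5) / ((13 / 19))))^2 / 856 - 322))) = 3196419471419430072971 / 3716128832000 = 860147647.17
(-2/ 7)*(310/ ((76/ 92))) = -14260/ 133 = -107.22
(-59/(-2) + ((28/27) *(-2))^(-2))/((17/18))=839169/26656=31.48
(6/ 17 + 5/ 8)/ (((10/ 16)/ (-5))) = -133/ 17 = -7.82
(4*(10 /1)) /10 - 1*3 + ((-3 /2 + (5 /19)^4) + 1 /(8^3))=-32911855 /66724352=-0.49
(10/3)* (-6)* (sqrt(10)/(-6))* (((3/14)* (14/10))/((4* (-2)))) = -sqrt(10)/8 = -0.40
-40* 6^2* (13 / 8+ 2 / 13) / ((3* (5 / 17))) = -37740 / 13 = -2903.08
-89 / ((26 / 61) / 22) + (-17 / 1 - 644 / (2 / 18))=-135288 / 13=-10406.77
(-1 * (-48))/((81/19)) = 304/27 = 11.26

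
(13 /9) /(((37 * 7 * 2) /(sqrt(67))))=13 * sqrt(67) /4662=0.02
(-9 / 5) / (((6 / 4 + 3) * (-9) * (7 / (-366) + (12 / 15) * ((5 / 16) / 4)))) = 1952 / 1905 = 1.02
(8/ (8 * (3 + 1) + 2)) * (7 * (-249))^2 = 12152196/ 17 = 714835.06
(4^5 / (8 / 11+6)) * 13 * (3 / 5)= 219648 / 185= 1187.29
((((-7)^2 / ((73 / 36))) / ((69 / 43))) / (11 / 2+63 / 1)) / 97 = 0.00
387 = 387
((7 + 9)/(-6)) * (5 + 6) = -88/3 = -29.33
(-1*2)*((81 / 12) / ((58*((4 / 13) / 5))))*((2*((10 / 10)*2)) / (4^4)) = -1755 / 29696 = -0.06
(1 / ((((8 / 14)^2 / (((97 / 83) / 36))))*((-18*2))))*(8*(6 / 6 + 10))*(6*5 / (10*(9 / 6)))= -52283 / 107568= -0.49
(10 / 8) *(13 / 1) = 65 / 4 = 16.25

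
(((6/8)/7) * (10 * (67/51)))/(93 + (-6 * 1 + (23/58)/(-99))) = 961785/59444189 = 0.02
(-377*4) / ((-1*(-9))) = -1508 / 9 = -167.56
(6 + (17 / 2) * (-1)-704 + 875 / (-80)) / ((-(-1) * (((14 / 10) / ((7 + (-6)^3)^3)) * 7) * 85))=104795567591 / 13328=7862812.69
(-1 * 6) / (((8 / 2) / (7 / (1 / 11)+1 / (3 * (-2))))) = -461 / 4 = -115.25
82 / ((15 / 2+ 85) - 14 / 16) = 656 / 733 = 0.89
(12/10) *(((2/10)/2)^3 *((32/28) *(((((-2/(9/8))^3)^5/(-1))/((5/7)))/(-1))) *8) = -18446744073709551616/214469929265259375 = -86.01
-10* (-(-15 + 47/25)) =-656/5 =-131.20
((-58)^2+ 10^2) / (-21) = -3464 / 21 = -164.95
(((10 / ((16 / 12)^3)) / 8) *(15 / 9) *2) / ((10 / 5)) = 225 / 256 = 0.88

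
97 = 97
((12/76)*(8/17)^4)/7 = 12288/11108293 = 0.00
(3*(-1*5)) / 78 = -0.19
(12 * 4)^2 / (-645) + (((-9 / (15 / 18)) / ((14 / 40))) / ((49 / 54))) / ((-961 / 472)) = 930512256 / 70868945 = 13.13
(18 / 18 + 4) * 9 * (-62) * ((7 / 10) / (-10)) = 195.30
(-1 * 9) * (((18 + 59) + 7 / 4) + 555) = -22815 / 4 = -5703.75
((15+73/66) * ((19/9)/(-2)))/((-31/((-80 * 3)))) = -403940/3069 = -131.62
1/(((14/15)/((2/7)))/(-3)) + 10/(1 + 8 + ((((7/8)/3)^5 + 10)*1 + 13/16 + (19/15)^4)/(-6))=5536503898155/9903245942009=0.56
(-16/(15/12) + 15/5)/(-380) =49/1900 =0.03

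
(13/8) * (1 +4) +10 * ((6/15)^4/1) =8381/1000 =8.38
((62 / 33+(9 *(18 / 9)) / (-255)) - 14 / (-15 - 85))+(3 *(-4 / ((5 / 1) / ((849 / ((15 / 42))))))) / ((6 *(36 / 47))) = -34767371 / 28050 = -1239.48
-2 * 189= -378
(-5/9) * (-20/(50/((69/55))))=46/165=0.28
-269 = -269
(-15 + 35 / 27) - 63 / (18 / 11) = -2819 / 54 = -52.20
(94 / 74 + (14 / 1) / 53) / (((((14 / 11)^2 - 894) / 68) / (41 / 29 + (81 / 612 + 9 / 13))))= -20893247265 / 79827811466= -0.26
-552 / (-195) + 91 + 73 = 10844 / 65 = 166.83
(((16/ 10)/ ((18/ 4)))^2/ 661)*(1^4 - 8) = -0.00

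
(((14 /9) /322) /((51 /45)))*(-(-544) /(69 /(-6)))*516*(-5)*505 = 262714.56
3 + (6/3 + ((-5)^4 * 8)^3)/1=125000000005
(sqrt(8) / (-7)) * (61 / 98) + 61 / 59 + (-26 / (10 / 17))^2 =1954.42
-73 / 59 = -1.24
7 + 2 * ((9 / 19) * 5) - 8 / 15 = 3193 / 285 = 11.20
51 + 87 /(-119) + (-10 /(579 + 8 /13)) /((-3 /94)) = 27335458 /537999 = 50.81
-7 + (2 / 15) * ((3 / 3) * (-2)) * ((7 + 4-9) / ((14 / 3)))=-249 / 35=-7.11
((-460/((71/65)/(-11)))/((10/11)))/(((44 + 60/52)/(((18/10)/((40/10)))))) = 4232943/83354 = 50.78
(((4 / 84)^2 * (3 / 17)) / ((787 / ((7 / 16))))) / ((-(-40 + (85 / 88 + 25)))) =11 / 693968730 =0.00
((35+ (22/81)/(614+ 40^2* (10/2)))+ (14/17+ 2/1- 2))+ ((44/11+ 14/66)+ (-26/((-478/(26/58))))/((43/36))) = 778815293031737/19443115300257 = 40.06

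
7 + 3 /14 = 101 /14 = 7.21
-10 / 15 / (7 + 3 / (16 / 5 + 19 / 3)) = -0.09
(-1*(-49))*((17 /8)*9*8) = 7497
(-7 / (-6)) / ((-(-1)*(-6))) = -7 / 36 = -0.19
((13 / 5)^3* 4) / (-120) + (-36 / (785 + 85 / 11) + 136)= 110663929 / 817500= 135.37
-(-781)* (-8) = -6248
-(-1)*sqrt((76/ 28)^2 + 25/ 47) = 4*sqrt(53439)/ 329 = 2.81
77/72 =1.07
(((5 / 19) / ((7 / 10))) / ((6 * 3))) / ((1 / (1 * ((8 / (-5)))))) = -40 / 1197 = -0.03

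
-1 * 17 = -17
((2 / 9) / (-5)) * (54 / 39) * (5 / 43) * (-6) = 24 / 559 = 0.04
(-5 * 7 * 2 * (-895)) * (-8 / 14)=-35800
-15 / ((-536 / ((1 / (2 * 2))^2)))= 15 / 8576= 0.00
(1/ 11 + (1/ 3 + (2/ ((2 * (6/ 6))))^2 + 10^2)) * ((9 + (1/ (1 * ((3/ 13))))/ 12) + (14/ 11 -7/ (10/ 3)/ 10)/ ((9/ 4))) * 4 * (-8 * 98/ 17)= -183981.49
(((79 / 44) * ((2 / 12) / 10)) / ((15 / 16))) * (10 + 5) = 79 / 165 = 0.48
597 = 597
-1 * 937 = -937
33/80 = 0.41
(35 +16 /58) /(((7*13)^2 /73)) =74679 /240149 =0.31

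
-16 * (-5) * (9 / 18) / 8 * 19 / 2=47.50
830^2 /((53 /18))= 12400200 /53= 233966.04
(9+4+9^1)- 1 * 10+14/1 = 26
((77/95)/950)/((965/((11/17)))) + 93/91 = 137691343327/134730163750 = 1.02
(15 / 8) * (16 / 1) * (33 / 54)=18.33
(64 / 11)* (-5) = -320 / 11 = -29.09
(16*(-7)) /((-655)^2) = -112 /429025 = -0.00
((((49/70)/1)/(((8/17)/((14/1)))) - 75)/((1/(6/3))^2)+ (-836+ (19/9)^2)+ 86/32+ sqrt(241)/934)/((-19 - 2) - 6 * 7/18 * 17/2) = 6775201/264600 - 3 * sqrt(241)/114415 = 25.61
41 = 41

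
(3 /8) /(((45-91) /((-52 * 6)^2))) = -18252 /23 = -793.57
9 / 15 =3 / 5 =0.60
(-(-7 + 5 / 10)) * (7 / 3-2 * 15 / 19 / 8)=6331 / 456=13.88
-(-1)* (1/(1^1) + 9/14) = 23/14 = 1.64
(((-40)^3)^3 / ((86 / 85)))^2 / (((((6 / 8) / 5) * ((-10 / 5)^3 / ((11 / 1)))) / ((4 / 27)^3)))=-218459216543744000000000000000000000 / 109181601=-2000879402233202277369060000.00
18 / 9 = 2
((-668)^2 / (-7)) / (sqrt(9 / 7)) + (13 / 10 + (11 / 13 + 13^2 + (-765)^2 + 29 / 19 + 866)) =1448071271 / 2470 - 446224* sqrt(7) / 21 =530044.73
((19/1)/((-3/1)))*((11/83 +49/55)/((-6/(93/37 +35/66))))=164953136/50164785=3.29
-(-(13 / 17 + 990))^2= -283686649 / 289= -981614.70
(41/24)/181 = 41/4344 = 0.01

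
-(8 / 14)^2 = -16 / 49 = -0.33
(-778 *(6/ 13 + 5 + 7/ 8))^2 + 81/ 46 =1511464319135/ 62192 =24303195.25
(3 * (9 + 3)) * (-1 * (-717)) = 25812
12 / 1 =12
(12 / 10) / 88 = 3 / 220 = 0.01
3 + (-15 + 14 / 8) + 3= -29 / 4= -7.25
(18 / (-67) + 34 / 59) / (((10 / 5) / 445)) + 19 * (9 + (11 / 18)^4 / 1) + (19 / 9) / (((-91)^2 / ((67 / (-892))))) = 185519148230748401 / 766309981482864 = 242.09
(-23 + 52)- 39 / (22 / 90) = -1436 / 11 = -130.55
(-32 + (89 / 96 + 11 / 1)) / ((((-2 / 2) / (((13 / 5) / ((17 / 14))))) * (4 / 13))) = 2279641 / 16320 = 139.68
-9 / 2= -4.50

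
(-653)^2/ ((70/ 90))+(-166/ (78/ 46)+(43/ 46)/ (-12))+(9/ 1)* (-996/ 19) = 174233663391/ 318136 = 547670.38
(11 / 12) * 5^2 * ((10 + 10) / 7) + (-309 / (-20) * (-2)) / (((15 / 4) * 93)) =1064183 / 16275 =65.39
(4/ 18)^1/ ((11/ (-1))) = -2/ 99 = -0.02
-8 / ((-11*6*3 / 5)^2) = -50 / 9801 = -0.01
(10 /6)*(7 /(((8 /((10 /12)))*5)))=35 /144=0.24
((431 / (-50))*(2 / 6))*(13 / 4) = -5603 / 600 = -9.34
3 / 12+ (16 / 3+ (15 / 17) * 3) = 1679 / 204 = 8.23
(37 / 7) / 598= 37 / 4186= 0.01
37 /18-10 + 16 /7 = -713 /126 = -5.66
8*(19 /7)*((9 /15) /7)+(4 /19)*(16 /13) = 128312 /60515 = 2.12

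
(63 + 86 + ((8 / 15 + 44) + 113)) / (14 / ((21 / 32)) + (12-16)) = 2299 / 130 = 17.68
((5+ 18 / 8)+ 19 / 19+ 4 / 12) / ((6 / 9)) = 103 / 8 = 12.88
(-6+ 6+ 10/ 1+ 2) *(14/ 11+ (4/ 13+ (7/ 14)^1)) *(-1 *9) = -32130/ 143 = -224.69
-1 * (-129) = 129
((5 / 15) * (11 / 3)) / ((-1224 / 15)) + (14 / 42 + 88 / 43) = 373403 / 157896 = 2.36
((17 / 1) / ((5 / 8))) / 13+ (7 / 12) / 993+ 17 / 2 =8204621 / 774540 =10.59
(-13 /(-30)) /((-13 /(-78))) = 13 /5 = 2.60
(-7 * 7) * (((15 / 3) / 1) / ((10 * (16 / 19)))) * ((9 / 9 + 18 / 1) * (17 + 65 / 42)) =-1968533 / 192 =-10252.78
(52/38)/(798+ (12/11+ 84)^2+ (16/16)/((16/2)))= 25168/147845707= 0.00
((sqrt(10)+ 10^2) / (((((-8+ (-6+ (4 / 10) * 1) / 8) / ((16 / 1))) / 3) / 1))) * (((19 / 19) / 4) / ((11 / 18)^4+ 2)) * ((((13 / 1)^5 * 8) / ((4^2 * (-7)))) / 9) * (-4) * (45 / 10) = -155907415872000 / 45592379 -1559074158720 * sqrt(10) / 45592379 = -3527730.84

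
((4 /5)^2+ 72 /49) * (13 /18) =16796 /11025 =1.52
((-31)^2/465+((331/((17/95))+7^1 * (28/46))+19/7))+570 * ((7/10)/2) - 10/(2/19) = 161202269/82110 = 1963.25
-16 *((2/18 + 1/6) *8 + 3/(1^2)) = -752/9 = -83.56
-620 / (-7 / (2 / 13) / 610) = 756400 / 91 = 8312.09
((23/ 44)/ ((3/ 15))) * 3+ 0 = 345/ 44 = 7.84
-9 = -9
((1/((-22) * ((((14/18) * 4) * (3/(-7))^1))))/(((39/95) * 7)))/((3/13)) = 95/1848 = 0.05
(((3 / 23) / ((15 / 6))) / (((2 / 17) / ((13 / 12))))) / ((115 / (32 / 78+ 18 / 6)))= 2261 / 158700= 0.01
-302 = -302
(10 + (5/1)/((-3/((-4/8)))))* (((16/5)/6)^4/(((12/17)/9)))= 113152/10125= 11.18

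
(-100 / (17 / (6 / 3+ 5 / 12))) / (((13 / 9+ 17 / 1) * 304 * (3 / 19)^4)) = -4972775 / 1219104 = -4.08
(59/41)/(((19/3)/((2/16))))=177/6232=0.03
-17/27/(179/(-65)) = 1105/4833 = 0.23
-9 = -9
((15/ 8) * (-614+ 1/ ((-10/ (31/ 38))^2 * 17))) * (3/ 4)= -13565216151/ 15710720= -863.44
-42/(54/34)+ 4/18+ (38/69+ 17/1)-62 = -14629/207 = -70.67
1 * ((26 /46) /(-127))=-13 /2921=-0.00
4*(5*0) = 0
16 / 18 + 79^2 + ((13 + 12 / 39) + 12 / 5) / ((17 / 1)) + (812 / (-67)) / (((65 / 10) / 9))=4148498618 / 666315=6226.03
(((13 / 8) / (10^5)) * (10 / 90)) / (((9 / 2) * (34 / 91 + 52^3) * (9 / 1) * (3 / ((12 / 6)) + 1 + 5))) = 1183 / 27983456694000000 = 0.00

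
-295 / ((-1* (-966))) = -295 / 966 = -0.31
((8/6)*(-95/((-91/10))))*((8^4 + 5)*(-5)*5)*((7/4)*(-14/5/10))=9090550/13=699273.08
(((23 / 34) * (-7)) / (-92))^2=49 / 18496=0.00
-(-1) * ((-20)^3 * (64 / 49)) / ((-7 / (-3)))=-1536000 / 343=-4478.13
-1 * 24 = -24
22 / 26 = 11 / 13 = 0.85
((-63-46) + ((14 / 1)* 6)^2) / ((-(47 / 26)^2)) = -4696172 / 2209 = -2125.93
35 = 35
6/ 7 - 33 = -225/ 7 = -32.14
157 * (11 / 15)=1727 / 15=115.13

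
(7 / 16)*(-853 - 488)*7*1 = -4106.81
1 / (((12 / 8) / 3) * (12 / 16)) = 8 / 3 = 2.67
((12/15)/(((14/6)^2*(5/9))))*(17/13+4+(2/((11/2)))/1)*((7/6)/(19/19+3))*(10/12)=7299/20020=0.36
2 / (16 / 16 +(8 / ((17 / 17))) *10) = 2 / 81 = 0.02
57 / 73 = 0.78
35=35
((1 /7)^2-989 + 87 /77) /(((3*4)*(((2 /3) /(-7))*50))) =532451 /30800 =17.29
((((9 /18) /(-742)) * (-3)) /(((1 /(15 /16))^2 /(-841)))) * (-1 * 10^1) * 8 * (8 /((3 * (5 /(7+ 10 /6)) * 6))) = 273325 /2968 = 92.09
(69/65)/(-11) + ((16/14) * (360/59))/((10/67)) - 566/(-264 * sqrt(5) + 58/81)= 245092716 * sqrt(5)/571593479 + 7869977059110762/168788696381305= 47.59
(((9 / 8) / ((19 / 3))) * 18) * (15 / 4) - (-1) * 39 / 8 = 5127 / 304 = 16.87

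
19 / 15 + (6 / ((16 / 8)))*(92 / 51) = 6.68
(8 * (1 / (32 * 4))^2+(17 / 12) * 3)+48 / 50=266777 / 51200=5.21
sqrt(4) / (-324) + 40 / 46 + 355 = 355.86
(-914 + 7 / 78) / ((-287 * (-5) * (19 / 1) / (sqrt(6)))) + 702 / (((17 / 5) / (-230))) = -807300 / 17-14257 * sqrt(6) / 425334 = -47488.32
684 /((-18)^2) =19 /9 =2.11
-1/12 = -0.08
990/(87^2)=110/841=0.13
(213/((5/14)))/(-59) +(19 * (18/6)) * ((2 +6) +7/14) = 279891/590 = 474.39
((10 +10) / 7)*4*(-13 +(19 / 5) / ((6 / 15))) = -40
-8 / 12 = -2 / 3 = -0.67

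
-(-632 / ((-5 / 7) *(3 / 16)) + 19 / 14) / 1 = -4720.29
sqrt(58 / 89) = sqrt(5162) / 89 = 0.81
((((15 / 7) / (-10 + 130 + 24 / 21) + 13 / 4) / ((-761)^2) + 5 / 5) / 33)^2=241176635660669641 / 262638392353267620096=0.00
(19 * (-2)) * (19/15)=-48.13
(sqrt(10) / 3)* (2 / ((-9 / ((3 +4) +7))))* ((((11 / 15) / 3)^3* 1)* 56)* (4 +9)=-34.87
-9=-9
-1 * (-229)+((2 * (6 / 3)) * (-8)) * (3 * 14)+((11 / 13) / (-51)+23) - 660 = -1161587 / 663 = -1752.02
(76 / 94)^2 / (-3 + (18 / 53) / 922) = -17640626 / 80948805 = -0.22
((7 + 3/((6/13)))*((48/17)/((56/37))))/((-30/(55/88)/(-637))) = 90909/272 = 334.22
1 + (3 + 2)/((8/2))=9/4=2.25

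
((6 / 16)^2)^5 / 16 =59049 / 17179869184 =0.00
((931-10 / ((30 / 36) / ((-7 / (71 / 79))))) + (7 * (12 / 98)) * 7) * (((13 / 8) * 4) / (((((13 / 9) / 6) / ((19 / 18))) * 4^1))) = 4170291 / 568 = 7342.06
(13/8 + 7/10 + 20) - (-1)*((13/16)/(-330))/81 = 9547943/427680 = 22.32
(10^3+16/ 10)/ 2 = 2504/ 5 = 500.80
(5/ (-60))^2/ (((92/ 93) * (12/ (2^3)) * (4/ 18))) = 31/ 1472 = 0.02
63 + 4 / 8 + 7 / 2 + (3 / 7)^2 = 3292 / 49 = 67.18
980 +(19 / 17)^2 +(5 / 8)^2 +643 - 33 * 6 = 26387129 / 18496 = 1426.64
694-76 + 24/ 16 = 1239/ 2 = 619.50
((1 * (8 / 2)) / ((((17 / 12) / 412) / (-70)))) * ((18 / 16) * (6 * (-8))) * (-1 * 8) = -598026240 / 17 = -35178014.12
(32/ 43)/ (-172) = -0.00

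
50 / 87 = 0.57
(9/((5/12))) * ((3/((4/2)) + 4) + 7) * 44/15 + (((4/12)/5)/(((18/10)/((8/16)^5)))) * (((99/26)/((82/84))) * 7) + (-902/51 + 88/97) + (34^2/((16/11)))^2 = 53359640159023/84376032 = 632402.82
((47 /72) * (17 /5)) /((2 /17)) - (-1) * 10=20783 /720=28.87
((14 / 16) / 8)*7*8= 49 / 8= 6.12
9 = 9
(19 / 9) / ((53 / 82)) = 1558 / 477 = 3.27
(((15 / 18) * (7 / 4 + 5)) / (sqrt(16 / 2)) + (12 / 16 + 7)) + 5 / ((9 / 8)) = 14.18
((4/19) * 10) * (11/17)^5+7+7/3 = 774690044/80931849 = 9.57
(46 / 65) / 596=0.00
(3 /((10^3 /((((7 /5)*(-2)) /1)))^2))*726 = 53361 /3125000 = 0.02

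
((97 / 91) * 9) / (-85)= -873 / 7735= -0.11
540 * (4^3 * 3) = 103680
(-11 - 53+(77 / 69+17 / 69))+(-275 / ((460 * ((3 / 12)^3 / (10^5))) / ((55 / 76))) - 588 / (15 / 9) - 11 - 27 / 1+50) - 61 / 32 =-580885024943 / 209760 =-2769284.06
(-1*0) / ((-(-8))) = 0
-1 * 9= -9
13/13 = 1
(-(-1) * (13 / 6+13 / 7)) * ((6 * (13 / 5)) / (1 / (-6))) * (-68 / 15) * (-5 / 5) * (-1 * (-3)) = -896376 / 175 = -5122.15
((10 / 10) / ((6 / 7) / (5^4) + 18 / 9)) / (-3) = -4375 / 26268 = -0.17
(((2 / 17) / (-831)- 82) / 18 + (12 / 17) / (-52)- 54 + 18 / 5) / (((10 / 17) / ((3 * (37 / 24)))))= -16808403401 / 38890800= -432.19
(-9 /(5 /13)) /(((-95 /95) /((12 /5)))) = 1404 /25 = 56.16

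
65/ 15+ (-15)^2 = 688/ 3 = 229.33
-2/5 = -0.40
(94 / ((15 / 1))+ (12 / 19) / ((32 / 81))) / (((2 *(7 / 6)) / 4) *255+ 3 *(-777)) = -17933 / 4975530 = -0.00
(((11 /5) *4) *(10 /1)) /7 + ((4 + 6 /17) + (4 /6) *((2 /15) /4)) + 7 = 128234 /5355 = 23.95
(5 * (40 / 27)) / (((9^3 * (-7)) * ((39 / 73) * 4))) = -3650 / 5373459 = -0.00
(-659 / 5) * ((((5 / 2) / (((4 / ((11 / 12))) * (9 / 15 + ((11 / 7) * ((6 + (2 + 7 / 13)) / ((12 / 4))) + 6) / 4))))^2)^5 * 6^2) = -12695688900347828034765427810490779876708984375 / 83668533436681630851298708656117995783194027229184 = -0.00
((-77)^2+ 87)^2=36192256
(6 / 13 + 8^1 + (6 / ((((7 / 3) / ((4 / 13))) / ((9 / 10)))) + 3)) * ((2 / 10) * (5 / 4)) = 5539 / 1820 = 3.04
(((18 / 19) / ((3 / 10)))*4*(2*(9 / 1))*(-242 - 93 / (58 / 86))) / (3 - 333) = 1586448 / 6061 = 261.75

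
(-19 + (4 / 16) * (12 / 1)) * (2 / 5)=-32 / 5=-6.40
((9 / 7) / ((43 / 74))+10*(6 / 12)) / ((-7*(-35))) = 2171 / 73745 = 0.03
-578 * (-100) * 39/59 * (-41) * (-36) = 3327199200/59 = 56393206.78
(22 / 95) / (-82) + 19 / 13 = 73862 / 50635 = 1.46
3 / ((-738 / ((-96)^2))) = -37.46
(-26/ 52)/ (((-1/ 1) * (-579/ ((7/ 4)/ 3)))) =-7/ 13896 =-0.00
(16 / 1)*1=16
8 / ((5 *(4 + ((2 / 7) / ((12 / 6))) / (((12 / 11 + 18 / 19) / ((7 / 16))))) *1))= 54528 / 137365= 0.40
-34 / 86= -17 / 43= -0.40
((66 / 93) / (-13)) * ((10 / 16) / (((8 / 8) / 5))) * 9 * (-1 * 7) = 17325 / 1612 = 10.75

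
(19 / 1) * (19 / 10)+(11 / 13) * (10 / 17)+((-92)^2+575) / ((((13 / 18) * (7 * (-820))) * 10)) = 230745503 / 6342700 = 36.38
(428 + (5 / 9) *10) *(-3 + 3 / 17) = -62432 / 51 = -1224.16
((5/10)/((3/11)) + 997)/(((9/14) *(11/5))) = 209755/297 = 706.25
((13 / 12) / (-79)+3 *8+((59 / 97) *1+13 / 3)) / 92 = 886697 / 2819984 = 0.31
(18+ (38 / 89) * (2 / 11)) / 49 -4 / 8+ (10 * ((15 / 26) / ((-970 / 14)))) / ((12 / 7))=-43467045 / 241965724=-0.18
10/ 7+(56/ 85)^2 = 94202/ 50575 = 1.86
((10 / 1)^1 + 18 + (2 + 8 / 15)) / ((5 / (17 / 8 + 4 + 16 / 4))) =61.83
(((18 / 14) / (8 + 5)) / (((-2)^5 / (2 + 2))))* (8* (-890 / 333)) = 890 / 3367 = 0.26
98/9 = 10.89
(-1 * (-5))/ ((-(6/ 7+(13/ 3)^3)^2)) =-178605/ 241522681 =-0.00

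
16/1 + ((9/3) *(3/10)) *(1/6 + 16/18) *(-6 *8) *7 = -1516/5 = -303.20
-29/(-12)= 29/12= 2.42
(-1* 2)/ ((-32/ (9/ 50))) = 9/ 800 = 0.01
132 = 132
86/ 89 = 0.97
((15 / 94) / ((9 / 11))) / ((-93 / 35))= -1925 / 26226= -0.07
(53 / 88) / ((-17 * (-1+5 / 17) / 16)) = 53 / 66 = 0.80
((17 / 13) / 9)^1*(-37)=-629 / 117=-5.38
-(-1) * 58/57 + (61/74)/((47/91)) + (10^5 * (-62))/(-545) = 245881516279/21608814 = 11378.76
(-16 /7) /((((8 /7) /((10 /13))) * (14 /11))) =-110 /91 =-1.21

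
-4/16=-1/4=-0.25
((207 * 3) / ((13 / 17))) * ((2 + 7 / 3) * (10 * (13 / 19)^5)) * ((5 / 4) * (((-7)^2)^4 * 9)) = 1694739167284875075 / 4952198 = 342219589621.59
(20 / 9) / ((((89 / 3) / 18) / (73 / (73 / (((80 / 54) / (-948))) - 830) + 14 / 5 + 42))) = 2555807952 / 42313003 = 60.40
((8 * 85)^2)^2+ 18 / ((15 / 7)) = 1069068800042 / 5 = 213813760008.40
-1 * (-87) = 87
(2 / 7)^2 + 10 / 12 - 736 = -216115 / 294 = -735.09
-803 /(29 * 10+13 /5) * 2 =-730 /133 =-5.49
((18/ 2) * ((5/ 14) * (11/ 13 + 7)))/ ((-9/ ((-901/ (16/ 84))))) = 13255.10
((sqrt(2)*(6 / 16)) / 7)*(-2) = -3*sqrt(2) / 28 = -0.15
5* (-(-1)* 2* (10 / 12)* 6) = 50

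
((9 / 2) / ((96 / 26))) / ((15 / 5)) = 13 / 32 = 0.41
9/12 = 3/4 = 0.75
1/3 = 0.33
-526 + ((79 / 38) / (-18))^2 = -246086015 / 467856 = -525.99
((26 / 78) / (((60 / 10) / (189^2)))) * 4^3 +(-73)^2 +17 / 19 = 2514420 / 19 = 132337.89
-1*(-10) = 10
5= 5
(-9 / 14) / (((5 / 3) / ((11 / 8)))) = -297 / 560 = -0.53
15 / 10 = 3 / 2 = 1.50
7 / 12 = 0.58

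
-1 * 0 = 0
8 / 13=0.62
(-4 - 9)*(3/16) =-39/16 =-2.44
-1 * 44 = -44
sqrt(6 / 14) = sqrt(21) / 7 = 0.65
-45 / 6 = -15 / 2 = -7.50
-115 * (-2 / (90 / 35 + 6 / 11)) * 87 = 51359 / 8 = 6419.88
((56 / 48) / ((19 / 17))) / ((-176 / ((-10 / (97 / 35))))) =20825 / 973104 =0.02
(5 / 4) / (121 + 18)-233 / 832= -31347 / 115648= -0.27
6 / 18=1 / 3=0.33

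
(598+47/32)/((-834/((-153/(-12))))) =-326111/35584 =-9.16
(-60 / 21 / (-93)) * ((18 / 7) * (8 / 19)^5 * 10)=39321600 / 3761194381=0.01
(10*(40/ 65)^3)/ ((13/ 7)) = 35840/ 28561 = 1.25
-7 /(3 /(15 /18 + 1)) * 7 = -539 /18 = -29.94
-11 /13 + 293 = 3798 /13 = 292.15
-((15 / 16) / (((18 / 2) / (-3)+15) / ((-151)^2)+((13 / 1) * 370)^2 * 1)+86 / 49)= -103696584304121 / 59082936204544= -1.76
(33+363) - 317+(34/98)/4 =15501/196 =79.09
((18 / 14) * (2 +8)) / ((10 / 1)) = 9 / 7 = 1.29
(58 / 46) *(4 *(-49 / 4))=-1421 / 23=-61.78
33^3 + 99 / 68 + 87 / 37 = 90427071 / 2516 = 35940.81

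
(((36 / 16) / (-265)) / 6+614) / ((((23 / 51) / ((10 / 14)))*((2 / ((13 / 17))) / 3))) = 152296209 / 136528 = 1115.49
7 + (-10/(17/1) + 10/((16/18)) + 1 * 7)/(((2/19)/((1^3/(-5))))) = -18059/680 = -26.56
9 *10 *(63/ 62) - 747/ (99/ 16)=-9983/ 341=-29.28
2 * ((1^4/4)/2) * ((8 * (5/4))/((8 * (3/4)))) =5/12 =0.42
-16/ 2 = -8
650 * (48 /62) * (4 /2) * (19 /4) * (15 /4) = 555750 /31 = 17927.42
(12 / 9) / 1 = 4 / 3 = 1.33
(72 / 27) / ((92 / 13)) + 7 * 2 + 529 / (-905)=861259 / 62445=13.79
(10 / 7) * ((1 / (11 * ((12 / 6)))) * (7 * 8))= 40 / 11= 3.64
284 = 284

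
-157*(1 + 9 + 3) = -2041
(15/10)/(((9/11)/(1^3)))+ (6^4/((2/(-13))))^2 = 425782667/6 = 70963777.83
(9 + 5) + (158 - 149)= 23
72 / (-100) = -18 / 25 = -0.72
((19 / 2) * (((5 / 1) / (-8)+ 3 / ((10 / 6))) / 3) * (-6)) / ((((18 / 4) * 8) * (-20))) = 893 / 28800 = 0.03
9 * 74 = 666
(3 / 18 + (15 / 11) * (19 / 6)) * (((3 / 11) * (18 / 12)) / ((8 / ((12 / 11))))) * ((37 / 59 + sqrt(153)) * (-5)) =-4995 * sqrt(17) / 1331-61605 / 78529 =-16.26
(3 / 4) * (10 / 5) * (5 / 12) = 5 / 8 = 0.62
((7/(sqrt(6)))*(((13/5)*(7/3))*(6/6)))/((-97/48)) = -8.58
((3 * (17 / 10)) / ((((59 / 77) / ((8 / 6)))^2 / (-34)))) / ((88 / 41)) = -12773222 / 52215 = -244.63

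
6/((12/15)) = 15/2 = 7.50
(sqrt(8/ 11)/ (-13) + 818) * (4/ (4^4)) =409/ 32-sqrt(22)/ 4576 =12.78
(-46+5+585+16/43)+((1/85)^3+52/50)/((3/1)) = 14384592571/26407375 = 544.72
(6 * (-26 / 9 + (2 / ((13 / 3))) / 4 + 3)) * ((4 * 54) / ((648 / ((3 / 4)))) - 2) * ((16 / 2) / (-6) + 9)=-8533 / 468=-18.23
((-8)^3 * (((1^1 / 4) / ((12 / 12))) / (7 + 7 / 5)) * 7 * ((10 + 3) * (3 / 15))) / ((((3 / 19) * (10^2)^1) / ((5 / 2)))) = -43.91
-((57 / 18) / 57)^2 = -1 / 324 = -0.00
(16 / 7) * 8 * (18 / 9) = 256 / 7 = 36.57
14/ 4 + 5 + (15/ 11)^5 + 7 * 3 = 11020759/ 322102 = 34.22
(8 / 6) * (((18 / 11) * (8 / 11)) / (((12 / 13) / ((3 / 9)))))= 208 / 363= 0.57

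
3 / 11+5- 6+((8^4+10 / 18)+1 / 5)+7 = 2030999 / 495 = 4103.03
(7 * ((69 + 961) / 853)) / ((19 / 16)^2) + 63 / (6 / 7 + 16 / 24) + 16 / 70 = 47.57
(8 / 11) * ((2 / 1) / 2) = 8 / 11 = 0.73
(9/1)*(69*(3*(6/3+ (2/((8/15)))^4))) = 95268231/256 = 372141.53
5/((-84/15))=-25/28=-0.89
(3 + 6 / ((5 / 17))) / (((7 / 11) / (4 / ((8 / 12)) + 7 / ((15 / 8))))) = 62634 / 175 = 357.91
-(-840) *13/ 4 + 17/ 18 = 49157/ 18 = 2730.94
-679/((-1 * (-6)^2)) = 679/36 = 18.86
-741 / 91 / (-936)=19 / 2184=0.01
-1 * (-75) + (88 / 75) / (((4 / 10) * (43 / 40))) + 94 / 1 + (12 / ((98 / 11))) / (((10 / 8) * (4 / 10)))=174.42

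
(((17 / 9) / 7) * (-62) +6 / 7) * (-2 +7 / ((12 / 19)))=-27250 / 189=-144.18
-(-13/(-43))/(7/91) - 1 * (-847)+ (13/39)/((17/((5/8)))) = 14791031/17544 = 843.08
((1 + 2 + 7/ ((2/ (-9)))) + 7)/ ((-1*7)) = 43/ 14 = 3.07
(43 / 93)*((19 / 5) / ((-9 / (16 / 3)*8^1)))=-1634 / 12555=-0.13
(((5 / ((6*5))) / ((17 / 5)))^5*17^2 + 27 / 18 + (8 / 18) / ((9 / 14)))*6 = 83720645 / 6367248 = 13.15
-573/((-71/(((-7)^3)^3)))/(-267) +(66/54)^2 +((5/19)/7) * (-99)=83033165299663/68074587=1219738.07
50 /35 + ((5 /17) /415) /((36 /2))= 253987 /177786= 1.43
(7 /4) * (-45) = -315 /4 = -78.75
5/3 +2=11/3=3.67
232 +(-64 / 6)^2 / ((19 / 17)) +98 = 73838 / 171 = 431.80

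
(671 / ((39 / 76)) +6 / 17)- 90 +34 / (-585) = 12111862 / 9945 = 1217.88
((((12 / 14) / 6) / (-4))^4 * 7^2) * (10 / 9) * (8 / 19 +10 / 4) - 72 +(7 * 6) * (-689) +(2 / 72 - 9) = -62246391317 / 2145024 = -29018.97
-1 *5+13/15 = -62/15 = -4.13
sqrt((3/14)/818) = sqrt(8589)/5726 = 0.02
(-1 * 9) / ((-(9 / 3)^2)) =1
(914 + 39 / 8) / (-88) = -7351 / 704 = -10.44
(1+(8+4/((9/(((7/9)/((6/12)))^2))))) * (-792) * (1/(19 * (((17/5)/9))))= -3231800/2907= -1111.73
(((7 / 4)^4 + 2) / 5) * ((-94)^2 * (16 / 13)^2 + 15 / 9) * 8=6590073103 / 27040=243715.72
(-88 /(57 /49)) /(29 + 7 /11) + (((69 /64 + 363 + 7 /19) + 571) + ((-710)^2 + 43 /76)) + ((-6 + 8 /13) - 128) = 3902934129659 /7730112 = 504900.08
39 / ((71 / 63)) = 2457 / 71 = 34.61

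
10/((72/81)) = 45/4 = 11.25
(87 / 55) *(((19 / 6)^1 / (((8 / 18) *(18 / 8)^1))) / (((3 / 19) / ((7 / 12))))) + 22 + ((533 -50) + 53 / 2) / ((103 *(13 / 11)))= 236973437 / 5302440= 44.69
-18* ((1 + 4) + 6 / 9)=-102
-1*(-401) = 401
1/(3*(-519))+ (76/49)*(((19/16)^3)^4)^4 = 709929155486370638475516826087964061258005205865227654481300152527/119724730674464008878830970616195623470924250981123646273093632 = 5929.68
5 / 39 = 0.13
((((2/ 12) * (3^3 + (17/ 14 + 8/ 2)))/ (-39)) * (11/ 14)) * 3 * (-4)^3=39688/ 1911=20.77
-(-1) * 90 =90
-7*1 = -7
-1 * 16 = -16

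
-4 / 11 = -0.36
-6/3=-2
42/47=0.89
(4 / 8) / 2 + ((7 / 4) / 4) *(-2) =-0.62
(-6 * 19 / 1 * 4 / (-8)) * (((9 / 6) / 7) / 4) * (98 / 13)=1197 / 52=23.02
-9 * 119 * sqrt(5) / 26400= -357 * sqrt(5) / 8800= -0.09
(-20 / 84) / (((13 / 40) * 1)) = -200 / 273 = -0.73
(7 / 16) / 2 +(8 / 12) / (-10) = 73 / 480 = 0.15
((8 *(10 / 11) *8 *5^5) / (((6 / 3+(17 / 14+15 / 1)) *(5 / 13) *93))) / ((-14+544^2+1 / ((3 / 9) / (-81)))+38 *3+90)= 2080000 / 2205300537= 0.00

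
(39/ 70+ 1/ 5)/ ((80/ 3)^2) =477/ 448000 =0.00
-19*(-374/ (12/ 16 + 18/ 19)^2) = 41044256/ 16641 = 2466.45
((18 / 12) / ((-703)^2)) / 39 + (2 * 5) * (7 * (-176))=-158305026879 / 12849434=-12320.00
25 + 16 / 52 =329 / 13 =25.31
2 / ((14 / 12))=12 / 7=1.71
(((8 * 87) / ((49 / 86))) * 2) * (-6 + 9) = 359136 / 49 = 7329.31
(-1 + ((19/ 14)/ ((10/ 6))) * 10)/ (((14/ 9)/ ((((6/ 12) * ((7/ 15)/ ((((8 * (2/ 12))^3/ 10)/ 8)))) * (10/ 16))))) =10125/ 448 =22.60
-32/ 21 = -1.52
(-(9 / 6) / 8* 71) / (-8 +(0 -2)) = 213 / 160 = 1.33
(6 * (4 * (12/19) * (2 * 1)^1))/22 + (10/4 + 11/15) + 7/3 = 6.94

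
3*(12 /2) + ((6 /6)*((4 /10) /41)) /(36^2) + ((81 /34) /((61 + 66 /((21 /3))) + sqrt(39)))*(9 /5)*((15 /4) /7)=577643274613 /32032771920 - 15309*sqrt(39) /32794768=18.03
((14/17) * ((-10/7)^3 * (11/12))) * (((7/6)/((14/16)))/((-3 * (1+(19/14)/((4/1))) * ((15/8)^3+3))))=3604480/47337129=0.08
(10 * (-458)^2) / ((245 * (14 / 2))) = 419528 / 343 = 1223.11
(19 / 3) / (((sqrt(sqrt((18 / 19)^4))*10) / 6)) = 361 / 90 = 4.01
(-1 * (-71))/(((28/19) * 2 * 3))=1349/168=8.03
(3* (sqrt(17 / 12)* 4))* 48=96* sqrt(51)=685.58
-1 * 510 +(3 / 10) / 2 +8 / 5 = -2033 / 4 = -508.25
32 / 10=16 / 5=3.20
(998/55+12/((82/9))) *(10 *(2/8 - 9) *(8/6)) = -3072160/1353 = -2270.63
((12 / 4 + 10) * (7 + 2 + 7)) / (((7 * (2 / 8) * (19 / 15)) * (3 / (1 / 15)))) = 832 / 399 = 2.09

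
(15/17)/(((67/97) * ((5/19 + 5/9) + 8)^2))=42545655/2590158896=0.02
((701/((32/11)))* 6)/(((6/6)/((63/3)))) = 485793/16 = 30362.06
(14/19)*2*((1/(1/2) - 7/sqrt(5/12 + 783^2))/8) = 7/19 - 49*sqrt(76371)/8222611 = 0.37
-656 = -656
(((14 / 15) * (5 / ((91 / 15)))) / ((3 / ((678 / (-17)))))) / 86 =-1130 / 9503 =-0.12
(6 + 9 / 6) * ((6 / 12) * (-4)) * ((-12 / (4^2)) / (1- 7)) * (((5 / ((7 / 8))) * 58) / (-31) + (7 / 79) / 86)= 20.04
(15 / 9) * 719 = 3595 / 3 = 1198.33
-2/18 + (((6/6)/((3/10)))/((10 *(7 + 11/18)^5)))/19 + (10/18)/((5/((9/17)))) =-7335685749496/140296832996499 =-0.05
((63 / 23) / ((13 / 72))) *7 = 31752 / 299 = 106.19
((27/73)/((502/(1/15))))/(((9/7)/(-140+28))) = -0.00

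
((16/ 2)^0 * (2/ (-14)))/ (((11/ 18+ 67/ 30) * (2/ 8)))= -45/ 224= -0.20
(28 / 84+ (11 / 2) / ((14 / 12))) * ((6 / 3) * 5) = 1060 / 21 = 50.48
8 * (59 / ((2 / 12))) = 2832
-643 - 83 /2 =-1369 /2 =-684.50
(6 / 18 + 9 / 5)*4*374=47872 / 15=3191.47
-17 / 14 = -1.21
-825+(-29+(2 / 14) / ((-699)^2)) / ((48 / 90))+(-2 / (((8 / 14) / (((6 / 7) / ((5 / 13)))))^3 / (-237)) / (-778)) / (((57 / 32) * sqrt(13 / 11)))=-4010192705 / 4560276 - 1441908 * sqrt(143) / 923875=-898.04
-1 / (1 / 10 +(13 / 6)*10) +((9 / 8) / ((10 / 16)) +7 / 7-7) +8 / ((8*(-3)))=-44854 / 9795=-4.58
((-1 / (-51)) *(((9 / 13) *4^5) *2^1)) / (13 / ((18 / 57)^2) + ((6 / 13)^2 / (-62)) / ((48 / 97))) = 178274304 / 835900795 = 0.21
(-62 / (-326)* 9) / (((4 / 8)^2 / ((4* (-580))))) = -2589120 / 163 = -15884.17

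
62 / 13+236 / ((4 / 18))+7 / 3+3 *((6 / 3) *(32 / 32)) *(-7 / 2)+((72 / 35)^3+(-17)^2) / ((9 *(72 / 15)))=25402775999 / 24078600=1054.99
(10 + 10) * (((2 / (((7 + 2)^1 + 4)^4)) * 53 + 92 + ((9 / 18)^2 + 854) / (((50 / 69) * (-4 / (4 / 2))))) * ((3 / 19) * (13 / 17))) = -17048476359 / 14192620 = -1201.22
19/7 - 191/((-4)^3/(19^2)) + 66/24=485105/448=1082.82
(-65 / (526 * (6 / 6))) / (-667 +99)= 65 / 298768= 0.00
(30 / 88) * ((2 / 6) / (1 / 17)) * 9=765 / 44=17.39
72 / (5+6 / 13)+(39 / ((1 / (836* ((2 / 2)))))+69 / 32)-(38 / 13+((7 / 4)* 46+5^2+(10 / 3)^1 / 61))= 32510.86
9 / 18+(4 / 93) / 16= 187 / 372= 0.50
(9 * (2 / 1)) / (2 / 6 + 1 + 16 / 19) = 513 / 62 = 8.27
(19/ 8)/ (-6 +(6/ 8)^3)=-152/ 357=-0.43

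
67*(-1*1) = -67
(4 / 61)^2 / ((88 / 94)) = 188 / 40931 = 0.00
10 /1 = 10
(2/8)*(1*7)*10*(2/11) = 3.18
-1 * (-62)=62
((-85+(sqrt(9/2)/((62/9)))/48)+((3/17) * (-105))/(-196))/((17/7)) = -40415/1156+63 * sqrt(2)/33728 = -34.96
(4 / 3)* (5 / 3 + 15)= 200 / 9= 22.22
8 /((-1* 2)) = -4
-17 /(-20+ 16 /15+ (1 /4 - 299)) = 1020 /19061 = 0.05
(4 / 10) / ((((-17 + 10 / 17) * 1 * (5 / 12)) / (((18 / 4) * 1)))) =-204 / 775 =-0.26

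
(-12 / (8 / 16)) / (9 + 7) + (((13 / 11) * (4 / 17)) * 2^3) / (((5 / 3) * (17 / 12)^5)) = -3361614213 / 2655132590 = -1.27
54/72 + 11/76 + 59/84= 1.60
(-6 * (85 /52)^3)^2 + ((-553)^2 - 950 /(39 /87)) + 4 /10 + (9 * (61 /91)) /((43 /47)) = 2264215139951514257 /7438691886080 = 304383.51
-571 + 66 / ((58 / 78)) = -13985 / 29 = -482.24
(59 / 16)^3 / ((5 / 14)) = 1437653 / 10240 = 140.40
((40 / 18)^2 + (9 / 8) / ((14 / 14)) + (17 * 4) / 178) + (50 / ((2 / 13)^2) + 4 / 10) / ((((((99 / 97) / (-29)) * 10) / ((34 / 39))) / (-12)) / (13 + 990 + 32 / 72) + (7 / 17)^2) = 1627456122893729417 / 130553897980680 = 12465.78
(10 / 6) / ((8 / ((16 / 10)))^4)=1 / 375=0.00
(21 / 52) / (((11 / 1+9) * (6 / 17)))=119 / 2080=0.06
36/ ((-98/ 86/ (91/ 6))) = -3354/ 7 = -479.14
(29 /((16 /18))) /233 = 0.14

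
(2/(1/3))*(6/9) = 4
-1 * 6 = -6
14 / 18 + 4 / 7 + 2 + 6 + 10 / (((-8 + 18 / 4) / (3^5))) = -43151 / 63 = -684.94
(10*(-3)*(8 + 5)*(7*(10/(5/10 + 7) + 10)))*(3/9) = -30940/3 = -10313.33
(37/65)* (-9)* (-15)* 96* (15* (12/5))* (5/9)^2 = 1065600/13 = 81969.23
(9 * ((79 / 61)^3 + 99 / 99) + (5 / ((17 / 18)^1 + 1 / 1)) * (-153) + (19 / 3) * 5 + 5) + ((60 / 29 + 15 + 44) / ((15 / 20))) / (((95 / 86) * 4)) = -4068087460058 / 13131985755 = -309.78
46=46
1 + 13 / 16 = 29 / 16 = 1.81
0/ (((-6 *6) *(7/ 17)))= 0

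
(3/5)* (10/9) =2/3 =0.67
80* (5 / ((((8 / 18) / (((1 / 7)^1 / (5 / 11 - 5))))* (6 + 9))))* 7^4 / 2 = -11319 / 5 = -2263.80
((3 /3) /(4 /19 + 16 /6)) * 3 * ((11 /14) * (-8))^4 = 160231104 /98441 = 1627.69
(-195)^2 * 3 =114075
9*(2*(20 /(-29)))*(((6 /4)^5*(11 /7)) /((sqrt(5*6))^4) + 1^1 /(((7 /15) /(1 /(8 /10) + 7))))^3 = -560150674870410657 /8148582400000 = -68742.10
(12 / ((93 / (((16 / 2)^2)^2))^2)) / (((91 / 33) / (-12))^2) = 3507914539008 / 7958041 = 440801.26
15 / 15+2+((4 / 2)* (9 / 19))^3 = 26409 / 6859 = 3.85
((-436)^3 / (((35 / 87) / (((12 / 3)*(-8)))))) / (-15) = -76914362368 / 175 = -439510642.10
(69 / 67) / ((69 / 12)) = 12 / 67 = 0.18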